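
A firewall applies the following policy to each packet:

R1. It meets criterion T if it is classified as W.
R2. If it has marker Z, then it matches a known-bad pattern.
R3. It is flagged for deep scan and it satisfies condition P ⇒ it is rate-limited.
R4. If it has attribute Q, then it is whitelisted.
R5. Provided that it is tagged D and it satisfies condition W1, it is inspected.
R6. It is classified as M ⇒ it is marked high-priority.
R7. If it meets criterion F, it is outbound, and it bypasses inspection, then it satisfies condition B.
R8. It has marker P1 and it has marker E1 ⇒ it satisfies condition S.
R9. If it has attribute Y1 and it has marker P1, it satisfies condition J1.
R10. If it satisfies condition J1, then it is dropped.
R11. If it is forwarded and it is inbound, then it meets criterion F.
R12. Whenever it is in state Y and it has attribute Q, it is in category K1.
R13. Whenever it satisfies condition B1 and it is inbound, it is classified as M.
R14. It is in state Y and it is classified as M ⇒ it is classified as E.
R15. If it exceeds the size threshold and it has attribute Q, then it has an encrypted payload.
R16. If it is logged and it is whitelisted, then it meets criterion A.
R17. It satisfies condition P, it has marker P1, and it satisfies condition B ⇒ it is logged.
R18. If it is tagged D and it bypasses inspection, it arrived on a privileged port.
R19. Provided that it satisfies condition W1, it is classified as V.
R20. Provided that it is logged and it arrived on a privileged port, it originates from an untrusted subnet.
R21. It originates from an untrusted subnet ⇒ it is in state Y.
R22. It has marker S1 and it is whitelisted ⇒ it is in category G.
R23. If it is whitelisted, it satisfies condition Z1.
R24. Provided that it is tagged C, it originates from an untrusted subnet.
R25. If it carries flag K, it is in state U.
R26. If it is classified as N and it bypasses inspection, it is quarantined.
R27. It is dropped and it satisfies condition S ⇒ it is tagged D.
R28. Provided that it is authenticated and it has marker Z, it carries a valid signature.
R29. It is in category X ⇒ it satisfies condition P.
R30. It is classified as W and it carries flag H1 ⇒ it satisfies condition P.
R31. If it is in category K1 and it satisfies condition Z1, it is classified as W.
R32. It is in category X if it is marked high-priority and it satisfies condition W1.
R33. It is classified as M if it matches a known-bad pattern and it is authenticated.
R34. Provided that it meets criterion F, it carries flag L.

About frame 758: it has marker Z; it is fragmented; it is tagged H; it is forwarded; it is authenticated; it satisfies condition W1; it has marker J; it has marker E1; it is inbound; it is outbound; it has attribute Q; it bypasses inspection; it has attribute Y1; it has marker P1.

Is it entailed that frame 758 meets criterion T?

Yes

By R2 (it has marker Z): it matches a known-bad pattern.
By R4 (it has attribute Q): it is whitelisted.
By R8 (it has marker P1, it has marker E1): it satisfies condition S.
By R9 (it has attribute Y1, it has marker P1): it satisfies condition J1.
By R10 (it satisfies condition J1): it is dropped.
By R11 (it is forwarded, it is inbound): it meets criterion F.
By R23 (it is whitelisted): it satisfies condition Z1.
By R27 (it is dropped, it satisfies condition S): it is tagged D.
By R33 (it matches a known-bad pattern, it is authenticated): it is classified as M.
By R6 (it is classified as M): it is marked high-priority.
By R7 (it meets criterion F, it is outbound, it bypasses inspection): it satisfies condition B.
By R18 (it is tagged D, it bypasses inspection): it arrived on a privileged port.
By R32 (it is marked high-priority, it satisfies condition W1): it is in category X.
By R29 (it is in category X): it satisfies condition P.
By R17 (it satisfies condition P, it has marker P1, it satisfies condition B): it is logged.
By R20 (it is logged, it arrived on a privileged port): it originates from an untrusted subnet.
By R21 (it originates from an untrusted subnet): it is in state Y.
By R12 (it is in state Y, it has attribute Q): it is in category K1.
By R31 (it is in category K1, it satisfies condition Z1): it is classified as W.
By R1 (it is classified as W): it meets criterion T.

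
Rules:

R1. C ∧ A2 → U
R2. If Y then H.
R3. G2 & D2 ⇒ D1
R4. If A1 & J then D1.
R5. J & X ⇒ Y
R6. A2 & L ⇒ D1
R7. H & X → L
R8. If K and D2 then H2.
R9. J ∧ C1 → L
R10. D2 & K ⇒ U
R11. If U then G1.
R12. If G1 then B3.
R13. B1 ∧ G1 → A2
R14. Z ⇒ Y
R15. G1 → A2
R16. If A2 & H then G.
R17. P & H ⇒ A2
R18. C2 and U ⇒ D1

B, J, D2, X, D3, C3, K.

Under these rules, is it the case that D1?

Y  (by R5: J, X)
U  (by R10: D2, K)
G1  (by R11: U)
A2  (by R15: G1)
H  (by R2: Y)
L  (by R7: H, X)
D1  (by R6: A2, L)

Yes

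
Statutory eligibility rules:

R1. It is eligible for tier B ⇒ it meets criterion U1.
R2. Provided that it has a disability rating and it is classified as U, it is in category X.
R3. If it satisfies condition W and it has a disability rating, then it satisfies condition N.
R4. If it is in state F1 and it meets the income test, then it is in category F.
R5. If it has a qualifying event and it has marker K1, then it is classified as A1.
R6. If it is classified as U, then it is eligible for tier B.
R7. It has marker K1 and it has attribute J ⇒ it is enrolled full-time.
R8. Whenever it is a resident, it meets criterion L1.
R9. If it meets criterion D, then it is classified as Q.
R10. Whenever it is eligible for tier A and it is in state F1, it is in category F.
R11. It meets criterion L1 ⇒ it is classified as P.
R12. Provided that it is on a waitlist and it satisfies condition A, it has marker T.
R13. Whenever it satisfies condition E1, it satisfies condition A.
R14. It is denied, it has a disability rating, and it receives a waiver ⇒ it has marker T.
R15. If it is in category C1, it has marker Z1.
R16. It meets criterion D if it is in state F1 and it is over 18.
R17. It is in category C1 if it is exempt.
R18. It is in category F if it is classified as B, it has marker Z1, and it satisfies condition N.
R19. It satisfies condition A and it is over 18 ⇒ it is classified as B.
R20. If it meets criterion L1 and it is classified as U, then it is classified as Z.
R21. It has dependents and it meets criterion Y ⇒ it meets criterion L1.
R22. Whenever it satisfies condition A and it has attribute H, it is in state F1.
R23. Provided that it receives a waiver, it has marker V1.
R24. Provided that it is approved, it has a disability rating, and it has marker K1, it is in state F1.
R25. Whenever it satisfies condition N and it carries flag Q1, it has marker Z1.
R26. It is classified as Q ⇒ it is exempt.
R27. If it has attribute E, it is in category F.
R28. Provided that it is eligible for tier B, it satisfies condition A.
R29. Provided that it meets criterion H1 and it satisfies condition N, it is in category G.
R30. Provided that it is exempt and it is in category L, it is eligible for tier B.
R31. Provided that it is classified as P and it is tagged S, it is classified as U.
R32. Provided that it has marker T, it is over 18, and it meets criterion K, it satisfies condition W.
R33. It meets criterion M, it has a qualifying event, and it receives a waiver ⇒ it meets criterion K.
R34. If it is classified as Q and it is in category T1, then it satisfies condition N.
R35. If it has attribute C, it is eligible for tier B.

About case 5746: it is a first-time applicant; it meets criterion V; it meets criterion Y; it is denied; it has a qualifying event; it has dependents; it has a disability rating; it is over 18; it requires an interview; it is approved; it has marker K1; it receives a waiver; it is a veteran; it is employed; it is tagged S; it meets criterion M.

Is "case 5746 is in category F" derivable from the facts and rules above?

Yes

By R14 (it is denied, it has a disability rating, it receives a waiver): it has marker T.
By R21 (it has dependents, it meets criterion Y): it meets criterion L1.
By R24 (it is approved, it has a disability rating, it has marker K1): it is in state F1.
By R33 (it meets criterion M, it has a qualifying event, it receives a waiver): it meets criterion K.
By R11 (it meets criterion L1): it is classified as P.
By R16 (it is in state F1, it is over 18): it meets criterion D.
By R31 (it is classified as P, it is tagged S): it is classified as U.
By R32 (it has marker T, it is over 18, it meets criterion K): it satisfies condition W.
By R3 (it satisfies condition W, it has a disability rating): it satisfies condition N.
By R6 (it is classified as U): it is eligible for tier B.
By R9 (it meets criterion D): it is classified as Q.
By R26 (it is classified as Q): it is exempt.
By R28 (it is eligible for tier B): it satisfies condition A.
By R17 (it is exempt): it is in category C1.
By R19 (it satisfies condition A, it is over 18): it is classified as B.
By R15 (it is in category C1): it has marker Z1.
By R18 (it is classified as B, it has marker Z1, it satisfies condition N): it is in category F.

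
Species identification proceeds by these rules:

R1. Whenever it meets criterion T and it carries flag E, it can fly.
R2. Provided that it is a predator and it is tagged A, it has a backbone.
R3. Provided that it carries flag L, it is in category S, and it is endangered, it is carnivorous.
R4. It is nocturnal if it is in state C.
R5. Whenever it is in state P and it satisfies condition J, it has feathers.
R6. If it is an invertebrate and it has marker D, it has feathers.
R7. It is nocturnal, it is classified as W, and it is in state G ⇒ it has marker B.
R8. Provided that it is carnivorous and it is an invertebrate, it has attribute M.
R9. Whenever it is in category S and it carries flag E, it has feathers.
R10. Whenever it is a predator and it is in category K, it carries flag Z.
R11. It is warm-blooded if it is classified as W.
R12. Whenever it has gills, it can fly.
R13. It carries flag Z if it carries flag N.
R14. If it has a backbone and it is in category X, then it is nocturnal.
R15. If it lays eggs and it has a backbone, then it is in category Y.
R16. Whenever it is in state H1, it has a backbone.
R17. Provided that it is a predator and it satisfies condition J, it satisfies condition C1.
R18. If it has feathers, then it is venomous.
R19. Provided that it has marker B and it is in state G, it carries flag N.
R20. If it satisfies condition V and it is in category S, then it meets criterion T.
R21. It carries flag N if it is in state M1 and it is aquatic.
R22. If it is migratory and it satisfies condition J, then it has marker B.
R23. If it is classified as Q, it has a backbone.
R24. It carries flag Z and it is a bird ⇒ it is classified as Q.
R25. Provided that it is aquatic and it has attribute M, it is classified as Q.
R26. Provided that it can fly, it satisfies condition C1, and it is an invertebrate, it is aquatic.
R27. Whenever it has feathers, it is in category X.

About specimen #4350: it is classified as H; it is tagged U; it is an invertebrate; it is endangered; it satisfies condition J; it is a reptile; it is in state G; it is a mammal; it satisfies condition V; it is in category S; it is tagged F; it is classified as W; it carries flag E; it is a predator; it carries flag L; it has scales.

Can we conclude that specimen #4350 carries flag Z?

By R3 (it carries flag L, it is in category S, it is endangered): it is carnivorous.
By R8 (it is carnivorous, it is an invertebrate): it has attribute M.
By R9 (it is in category S, it carries flag E): it has feathers.
By R17 (it is a predator, it satisfies condition J): it satisfies condition C1.
By R20 (it satisfies condition V, it is in category S): it meets criterion T.
By R27 (it has feathers): it is in category X.
By R1 (it meets criterion T, it carries flag E): it can fly.
By R26 (it can fly, it satisfies condition C1, it is an invertebrate): it is aquatic.
By R25 (it is aquatic, it has attribute M): it is classified as Q.
By R23 (it is classified as Q): it has a backbone.
By R14 (it has a backbone, it is in category X): it is nocturnal.
By R7 (it is nocturnal, it is classified as W, it is in state G): it has marker B.
By R19 (it has marker B, it is in state G): it carries flag N.
By R13 (it carries flag N): it carries flag Z.

Yes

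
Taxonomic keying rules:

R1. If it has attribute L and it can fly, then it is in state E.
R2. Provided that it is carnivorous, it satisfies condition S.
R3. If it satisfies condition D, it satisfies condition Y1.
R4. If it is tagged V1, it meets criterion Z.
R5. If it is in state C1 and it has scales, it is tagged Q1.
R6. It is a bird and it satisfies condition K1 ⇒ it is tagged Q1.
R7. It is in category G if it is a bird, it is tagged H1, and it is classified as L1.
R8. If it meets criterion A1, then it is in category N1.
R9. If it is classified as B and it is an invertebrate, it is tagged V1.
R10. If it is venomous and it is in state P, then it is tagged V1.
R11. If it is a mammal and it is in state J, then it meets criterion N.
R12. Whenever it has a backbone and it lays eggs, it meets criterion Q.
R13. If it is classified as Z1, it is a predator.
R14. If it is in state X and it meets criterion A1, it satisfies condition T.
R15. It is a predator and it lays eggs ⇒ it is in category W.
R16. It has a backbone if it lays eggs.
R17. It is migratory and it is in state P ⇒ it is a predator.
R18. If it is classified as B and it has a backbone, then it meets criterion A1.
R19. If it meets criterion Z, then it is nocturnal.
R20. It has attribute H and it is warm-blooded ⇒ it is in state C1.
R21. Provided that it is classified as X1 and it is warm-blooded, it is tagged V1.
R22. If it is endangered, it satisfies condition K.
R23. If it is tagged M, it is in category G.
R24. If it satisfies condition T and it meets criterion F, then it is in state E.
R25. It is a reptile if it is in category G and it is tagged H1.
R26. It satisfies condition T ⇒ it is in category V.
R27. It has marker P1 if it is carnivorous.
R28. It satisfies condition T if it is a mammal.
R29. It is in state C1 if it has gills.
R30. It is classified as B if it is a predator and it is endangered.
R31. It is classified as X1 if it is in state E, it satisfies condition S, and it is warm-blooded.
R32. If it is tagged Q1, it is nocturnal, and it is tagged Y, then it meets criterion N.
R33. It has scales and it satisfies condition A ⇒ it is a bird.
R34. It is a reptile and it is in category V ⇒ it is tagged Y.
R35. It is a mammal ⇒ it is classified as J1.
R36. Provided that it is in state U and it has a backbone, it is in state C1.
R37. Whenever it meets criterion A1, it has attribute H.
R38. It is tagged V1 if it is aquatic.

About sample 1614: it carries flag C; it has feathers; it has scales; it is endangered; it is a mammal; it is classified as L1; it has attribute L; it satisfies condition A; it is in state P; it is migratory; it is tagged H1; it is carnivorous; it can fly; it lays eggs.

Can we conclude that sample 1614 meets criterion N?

No

Forward chaining from the given facts derives: is in state E, satisfies condition S, has a backbone, is a predator, satisfies condition K, has marker P1, satisfies condition T, is classified as B, is a bird, is classified as J1, is in category G, meets criterion Q, is in category W, meets criterion A1, is a reptile, is in category V, is tagged Y, has attribute H, is in category N1.
Rules concluding "it meets criterion N": R11 needs "it is in state J"; R32 needs "it is tagged Q1" — none of these are established.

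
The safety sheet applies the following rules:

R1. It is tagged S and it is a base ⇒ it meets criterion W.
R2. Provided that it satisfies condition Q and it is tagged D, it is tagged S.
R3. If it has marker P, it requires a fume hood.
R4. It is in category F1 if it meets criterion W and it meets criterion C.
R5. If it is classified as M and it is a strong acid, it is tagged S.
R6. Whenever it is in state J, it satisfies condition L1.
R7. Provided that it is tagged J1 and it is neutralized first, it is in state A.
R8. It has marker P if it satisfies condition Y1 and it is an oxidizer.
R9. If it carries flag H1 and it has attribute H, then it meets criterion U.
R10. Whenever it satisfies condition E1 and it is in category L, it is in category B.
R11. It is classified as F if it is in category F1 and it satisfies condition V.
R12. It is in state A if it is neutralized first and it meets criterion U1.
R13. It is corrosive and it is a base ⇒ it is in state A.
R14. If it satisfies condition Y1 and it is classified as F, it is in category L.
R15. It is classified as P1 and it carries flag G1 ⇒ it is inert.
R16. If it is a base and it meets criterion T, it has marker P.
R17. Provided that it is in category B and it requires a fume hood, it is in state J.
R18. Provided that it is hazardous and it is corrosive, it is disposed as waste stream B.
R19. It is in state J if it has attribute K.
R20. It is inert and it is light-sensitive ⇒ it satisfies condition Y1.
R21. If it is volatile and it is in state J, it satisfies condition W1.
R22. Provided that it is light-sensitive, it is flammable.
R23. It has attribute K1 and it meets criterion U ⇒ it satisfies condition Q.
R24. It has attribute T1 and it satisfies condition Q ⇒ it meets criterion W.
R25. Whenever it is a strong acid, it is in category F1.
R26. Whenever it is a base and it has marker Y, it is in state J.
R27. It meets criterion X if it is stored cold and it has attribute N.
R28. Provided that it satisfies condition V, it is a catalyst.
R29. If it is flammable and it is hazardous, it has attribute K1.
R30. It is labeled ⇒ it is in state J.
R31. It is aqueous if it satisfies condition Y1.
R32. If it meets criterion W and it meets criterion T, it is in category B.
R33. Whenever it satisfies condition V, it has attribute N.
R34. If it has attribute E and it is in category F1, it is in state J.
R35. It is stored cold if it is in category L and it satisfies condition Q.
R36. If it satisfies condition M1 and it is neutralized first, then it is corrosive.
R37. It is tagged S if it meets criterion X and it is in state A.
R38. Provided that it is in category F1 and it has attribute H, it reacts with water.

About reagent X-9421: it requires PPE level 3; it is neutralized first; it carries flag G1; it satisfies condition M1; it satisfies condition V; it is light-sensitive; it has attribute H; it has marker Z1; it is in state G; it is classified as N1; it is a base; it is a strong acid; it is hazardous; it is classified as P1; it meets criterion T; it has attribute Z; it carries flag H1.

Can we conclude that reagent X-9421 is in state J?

Yes

By R9 (it carries flag H1, it has attribute H): it meets criterion U.
By R15 (it is classified as P1, it carries flag G1): it is inert.
By R16 (it is a base, it meets criterion T): it has marker P.
By R20 (it is inert, it is light-sensitive): it satisfies condition Y1.
By R22 (it is light-sensitive): it is flammable.
By R25 (it is a strong acid): it is in category F1.
By R29 (it is flammable, it is hazardous): it has attribute K1.
By R33 (it satisfies condition V): it has attribute N.
By R36 (it satisfies condition M1, it is neutralized first): it is corrosive.
By R3 (it has marker P): it requires a fume hood.
By R11 (it is in category F1, it satisfies condition V): it is classified as F.
By R13 (it is corrosive, it is a base): it is in state A.
By R14 (it satisfies condition Y1, it is classified as F): it is in category L.
By R23 (it has attribute K1, it meets criterion U): it satisfies condition Q.
By R35 (it is in category L, it satisfies condition Q): it is stored cold.
By R27 (it is stored cold, it has attribute N): it meets criterion X.
By R37 (it meets criterion X, it is in state A): it is tagged S.
By R1 (it is tagged S, it is a base): it meets criterion W.
By R32 (it meets criterion W, it meets criterion T): it is in category B.
By R17 (it is in category B, it requires a fume hood): it is in state J.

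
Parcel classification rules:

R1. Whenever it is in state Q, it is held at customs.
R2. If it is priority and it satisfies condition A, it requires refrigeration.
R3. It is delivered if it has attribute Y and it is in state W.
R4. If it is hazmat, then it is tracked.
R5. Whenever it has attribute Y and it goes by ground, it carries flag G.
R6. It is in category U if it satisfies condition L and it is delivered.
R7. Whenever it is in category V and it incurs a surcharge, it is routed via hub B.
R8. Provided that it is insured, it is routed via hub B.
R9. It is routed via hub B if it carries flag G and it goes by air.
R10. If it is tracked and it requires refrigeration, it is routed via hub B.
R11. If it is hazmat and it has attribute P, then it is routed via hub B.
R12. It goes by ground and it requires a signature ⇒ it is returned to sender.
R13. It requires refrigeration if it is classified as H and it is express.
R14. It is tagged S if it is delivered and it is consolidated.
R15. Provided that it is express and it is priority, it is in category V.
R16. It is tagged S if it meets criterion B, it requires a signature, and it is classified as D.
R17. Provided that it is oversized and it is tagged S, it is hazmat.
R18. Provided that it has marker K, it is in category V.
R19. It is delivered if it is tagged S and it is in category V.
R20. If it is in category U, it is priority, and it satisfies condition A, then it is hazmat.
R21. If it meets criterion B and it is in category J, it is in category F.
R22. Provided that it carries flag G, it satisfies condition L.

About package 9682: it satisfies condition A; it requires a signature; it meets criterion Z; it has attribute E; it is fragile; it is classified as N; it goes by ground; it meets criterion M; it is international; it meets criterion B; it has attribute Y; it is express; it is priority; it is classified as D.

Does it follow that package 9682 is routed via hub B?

Yes

By R2 (it is priority, it satisfies condition A): it requires refrigeration.
By R5 (it has attribute Y, it goes by ground): it carries flag G.
By R15 (it is express, it is priority): it is in category V.
By R16 (it meets criterion B, it requires a signature, it is classified as D): it is tagged S.
By R19 (it is tagged S, it is in category V): it is delivered.
By R22 (it carries flag G): it satisfies condition L.
By R6 (it satisfies condition L, it is delivered): it is in category U.
By R20 (it is in category U, it is priority, it satisfies condition A): it is hazmat.
By R4 (it is hazmat): it is tracked.
By R10 (it is tracked, it requires refrigeration): it is routed via hub B.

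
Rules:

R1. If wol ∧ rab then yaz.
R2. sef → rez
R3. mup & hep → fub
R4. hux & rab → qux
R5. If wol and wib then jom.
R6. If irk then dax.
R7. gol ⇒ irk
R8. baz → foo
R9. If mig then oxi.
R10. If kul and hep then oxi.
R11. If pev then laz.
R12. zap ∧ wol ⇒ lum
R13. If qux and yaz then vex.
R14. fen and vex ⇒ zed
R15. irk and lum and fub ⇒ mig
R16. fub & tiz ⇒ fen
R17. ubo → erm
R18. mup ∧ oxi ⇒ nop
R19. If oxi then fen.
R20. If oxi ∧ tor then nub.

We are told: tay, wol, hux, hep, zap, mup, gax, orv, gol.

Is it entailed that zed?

Forward chaining from the given facts derives: fub, irk, lum, mig, dax, oxi, nop, fen.
The only rule concluding zed is R14, which needs vex; that is never established.

No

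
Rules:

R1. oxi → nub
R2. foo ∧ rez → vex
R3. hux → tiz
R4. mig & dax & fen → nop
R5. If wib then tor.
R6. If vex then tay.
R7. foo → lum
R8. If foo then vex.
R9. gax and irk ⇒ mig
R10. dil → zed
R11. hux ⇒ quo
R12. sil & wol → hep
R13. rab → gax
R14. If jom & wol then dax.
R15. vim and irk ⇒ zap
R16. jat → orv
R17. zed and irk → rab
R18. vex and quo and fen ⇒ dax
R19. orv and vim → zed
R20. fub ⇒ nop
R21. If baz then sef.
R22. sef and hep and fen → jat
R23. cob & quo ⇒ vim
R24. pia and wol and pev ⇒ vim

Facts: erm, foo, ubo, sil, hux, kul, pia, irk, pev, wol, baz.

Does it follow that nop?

Forward chaining from the given facts derives: tiz, lum, vex, quo, hep, sef, vim, tay, zap.
Rules concluding nop: R4 needs mig; R20 needs fub — none of these are established.

No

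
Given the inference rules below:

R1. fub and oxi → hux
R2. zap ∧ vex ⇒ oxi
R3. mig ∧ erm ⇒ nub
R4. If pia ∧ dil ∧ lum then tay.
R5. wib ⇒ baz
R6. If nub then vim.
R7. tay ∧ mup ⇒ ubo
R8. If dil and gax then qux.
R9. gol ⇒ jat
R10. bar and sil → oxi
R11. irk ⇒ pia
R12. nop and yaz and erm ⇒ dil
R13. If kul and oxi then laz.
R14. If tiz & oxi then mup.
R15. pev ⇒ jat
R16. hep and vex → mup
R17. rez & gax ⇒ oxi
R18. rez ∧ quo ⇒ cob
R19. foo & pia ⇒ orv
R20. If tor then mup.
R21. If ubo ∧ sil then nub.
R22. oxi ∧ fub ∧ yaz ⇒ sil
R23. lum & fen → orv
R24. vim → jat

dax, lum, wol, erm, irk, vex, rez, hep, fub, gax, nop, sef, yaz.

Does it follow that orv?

Forward chaining from the given facts derives: pia, dil, mup, oxi, sil, hux, tay, ubo, qux, nub, vim, jat.
Rules concluding orv: R19 needs foo; R23 needs fen — none of these are established.

No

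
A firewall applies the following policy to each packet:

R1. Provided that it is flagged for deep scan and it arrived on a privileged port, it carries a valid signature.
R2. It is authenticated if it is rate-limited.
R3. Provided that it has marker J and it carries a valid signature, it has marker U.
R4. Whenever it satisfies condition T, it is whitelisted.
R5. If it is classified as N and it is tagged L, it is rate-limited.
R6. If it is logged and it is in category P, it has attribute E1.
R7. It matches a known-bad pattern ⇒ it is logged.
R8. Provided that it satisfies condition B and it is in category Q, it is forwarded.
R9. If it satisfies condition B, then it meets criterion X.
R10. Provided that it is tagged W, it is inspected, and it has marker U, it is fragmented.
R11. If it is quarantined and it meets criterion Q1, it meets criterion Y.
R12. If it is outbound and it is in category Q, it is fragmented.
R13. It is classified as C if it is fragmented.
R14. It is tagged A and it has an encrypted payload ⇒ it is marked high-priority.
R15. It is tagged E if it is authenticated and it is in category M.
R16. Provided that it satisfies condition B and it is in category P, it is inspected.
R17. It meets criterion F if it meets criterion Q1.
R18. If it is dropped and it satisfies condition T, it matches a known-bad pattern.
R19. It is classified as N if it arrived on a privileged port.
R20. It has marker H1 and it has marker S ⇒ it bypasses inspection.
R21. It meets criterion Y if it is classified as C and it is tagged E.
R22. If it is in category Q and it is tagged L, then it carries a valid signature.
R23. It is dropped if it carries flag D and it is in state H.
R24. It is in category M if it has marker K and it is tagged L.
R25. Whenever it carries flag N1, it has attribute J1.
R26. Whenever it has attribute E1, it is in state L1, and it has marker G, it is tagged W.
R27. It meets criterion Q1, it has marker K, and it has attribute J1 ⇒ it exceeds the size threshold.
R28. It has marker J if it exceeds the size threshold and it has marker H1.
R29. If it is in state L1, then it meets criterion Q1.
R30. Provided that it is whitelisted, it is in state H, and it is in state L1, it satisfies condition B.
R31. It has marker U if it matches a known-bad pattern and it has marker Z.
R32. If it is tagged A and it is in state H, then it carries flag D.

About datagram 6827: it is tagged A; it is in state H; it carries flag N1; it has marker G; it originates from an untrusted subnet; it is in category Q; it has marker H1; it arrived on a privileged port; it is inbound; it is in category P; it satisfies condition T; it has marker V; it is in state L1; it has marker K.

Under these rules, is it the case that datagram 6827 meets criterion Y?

No

Forward chaining from the given facts derives: is whitelisted, is classified as N, has attribute J1, meets criterion Q1, satisfies condition B, carries flag D, is forwarded, meets criterion X, is inspected, meets criterion F, is dropped, exceeds the size threshold, has marker J, matches a known-bad pattern, is logged, has attribute E1, is tagged W.
Rules concluding "it meets criterion Y": R11 needs "it is quarantined"; R21 needs "it is classified as C" — none of these are established.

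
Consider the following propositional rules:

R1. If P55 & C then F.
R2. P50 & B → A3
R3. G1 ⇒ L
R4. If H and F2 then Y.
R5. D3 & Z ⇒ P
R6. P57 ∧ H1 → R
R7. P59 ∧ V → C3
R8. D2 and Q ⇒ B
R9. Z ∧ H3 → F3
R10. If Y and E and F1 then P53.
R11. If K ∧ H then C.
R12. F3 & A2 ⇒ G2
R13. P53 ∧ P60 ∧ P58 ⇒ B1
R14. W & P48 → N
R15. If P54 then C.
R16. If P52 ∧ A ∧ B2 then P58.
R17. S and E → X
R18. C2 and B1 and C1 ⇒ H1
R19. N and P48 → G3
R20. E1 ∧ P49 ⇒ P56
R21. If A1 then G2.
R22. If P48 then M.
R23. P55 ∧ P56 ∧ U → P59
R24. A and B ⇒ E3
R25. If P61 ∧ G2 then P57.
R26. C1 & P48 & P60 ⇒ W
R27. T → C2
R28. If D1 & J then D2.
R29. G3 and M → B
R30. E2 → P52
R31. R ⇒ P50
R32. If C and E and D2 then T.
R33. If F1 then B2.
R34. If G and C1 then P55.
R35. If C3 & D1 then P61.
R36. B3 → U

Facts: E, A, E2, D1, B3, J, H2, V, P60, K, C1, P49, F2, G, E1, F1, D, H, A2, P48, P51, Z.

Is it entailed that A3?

Forward chaining from the given facts derives: Y, P53, C, P56, M, W, D2, P52, T, B2, P55, U, F, N, P58, G3, P59, C2, B, C3, B1, H1, E3, P61.
The only rule concluding A3 is R2, which needs P50; that is never established.

No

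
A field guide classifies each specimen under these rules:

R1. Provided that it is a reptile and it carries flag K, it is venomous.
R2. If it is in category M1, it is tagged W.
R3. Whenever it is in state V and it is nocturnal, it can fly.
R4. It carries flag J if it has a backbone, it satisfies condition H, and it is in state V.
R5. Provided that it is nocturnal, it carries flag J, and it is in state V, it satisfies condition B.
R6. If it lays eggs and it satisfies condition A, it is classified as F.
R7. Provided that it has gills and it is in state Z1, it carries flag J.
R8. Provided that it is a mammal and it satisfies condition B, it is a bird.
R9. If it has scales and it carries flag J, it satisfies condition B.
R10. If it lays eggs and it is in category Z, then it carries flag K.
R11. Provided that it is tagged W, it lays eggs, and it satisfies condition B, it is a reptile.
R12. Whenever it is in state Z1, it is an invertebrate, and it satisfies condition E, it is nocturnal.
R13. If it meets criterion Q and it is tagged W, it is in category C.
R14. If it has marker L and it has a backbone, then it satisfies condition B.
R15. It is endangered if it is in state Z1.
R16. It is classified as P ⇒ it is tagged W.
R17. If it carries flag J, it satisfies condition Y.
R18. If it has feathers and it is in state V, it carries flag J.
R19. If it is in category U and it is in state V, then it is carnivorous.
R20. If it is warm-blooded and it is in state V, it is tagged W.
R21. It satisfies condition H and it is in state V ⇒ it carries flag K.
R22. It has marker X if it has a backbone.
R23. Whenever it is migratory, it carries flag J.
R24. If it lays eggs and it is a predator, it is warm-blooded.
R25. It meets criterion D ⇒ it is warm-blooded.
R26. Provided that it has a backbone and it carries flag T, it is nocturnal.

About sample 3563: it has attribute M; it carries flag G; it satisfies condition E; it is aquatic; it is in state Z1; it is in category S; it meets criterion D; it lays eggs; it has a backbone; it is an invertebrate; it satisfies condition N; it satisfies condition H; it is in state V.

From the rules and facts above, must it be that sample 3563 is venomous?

Yes

By R4 (it has a backbone, it satisfies condition H, it is in state V): it carries flag J.
By R12 (it is in state Z1, it is an invertebrate, it satisfies condition E): it is nocturnal.
By R21 (it satisfies condition H, it is in state V): it carries flag K.
By R25 (it meets criterion D): it is warm-blooded.
By R5 (it is nocturnal, it carries flag J, it is in state V): it satisfies condition B.
By R20 (it is warm-blooded, it is in state V): it is tagged W.
By R11 (it is tagged W, it lays eggs, it satisfies condition B): it is a reptile.
By R1 (it is a reptile, it carries flag K): it is venomous.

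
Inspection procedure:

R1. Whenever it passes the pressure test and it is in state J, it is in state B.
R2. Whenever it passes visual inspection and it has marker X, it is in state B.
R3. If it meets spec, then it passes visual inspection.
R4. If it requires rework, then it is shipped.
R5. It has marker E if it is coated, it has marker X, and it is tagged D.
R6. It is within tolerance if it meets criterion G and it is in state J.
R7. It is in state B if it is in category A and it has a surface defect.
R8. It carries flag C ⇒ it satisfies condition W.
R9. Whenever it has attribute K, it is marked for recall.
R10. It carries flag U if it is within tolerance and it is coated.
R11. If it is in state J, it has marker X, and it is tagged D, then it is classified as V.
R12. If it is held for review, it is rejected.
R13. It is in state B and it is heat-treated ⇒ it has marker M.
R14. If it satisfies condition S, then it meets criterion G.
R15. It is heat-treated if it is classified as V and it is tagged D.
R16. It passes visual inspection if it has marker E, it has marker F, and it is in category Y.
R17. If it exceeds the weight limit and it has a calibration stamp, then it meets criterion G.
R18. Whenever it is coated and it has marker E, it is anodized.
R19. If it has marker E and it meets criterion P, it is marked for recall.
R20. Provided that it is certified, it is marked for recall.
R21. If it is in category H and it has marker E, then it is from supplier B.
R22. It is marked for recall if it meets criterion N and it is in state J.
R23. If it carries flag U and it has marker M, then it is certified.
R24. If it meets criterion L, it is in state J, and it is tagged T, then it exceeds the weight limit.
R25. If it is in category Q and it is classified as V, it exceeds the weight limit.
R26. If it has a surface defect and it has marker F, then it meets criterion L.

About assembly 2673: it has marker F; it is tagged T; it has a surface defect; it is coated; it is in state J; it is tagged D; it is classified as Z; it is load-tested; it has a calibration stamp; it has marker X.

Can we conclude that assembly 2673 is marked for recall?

Forward chaining from the given facts derives: has marker E, is classified as V, is heat-treated, is anodized, meets criterion L, exceeds the weight limit, meets criterion G, is within tolerance, carries flag U.
Rules concluding "it is marked for recall": R9 needs "it has attribute K"; R19 needs "it meets criterion P"; R20 needs "it is certified"; R22 needs "it meets criterion N" — none of these are established.

No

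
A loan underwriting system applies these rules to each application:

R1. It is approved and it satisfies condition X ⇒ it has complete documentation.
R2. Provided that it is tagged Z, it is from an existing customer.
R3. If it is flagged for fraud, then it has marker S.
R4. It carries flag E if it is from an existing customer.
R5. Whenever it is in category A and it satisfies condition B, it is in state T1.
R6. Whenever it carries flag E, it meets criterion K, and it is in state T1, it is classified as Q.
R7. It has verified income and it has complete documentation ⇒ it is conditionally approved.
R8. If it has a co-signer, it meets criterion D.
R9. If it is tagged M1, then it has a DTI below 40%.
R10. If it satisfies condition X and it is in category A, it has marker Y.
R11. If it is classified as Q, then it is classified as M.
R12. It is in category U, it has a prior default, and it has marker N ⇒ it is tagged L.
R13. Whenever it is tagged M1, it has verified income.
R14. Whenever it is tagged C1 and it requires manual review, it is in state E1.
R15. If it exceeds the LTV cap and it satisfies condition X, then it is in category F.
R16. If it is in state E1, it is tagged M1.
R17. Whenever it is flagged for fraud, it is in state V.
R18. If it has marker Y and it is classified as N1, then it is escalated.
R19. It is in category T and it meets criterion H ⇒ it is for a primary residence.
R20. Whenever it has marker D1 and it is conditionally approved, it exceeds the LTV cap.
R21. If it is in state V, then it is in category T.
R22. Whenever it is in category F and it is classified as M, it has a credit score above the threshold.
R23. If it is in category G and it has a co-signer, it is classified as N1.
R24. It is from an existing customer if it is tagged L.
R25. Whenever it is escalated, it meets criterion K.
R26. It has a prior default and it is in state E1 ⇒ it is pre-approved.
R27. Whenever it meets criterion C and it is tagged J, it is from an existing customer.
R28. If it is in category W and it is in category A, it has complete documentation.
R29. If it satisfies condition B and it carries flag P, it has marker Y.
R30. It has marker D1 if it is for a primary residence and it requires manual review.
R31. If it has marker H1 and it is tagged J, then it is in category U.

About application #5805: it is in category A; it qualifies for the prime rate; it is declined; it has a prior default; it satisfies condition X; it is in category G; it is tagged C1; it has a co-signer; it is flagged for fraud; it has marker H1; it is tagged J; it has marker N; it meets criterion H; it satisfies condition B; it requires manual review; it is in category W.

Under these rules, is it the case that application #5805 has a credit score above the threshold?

By R5 (it is in category A, it satisfies condition B): it is in state T1.
By R10 (it satisfies condition X, it is in category A): it has marker Y.
By R14 (it is tagged C1, it requires manual review): it is in state E1.
By R16 (it is in state E1): it is tagged M1.
By R17 (it is flagged for fraud): it is in state V.
By R21 (it is in state V): it is in category T.
By R23 (it is in category G, it has a co-signer): it is classified as N1.
By R28 (it is in category W, it is in category A): it has complete documentation.
By R31 (it has marker H1, it is tagged J): it is in category U.
By R12 (it is in category U, it has a prior default, it has marker N): it is tagged L.
By R13 (it is tagged M1): it has verified income.
By R18 (it has marker Y, it is classified as N1): it is escalated.
By R19 (it is in category T, it meets criterion H): it is for a primary residence.
By R24 (it is tagged L): it is from an existing customer.
By R25 (it is escalated): it meets criterion K.
By R30 (it is for a primary residence, it requires manual review): it has marker D1.
By R4 (it is from an existing customer): it carries flag E.
By R6 (it carries flag E, it meets criterion K, it is in state T1): it is classified as Q.
By R7 (it has verified income, it has complete documentation): it is conditionally approved.
By R11 (it is classified as Q): it is classified as M.
By R20 (it has marker D1, it is conditionally approved): it exceeds the LTV cap.
By R15 (it exceeds the LTV cap, it satisfies condition X): it is in category F.
By R22 (it is in category F, it is classified as M): it has a credit score above the threshold.

Yes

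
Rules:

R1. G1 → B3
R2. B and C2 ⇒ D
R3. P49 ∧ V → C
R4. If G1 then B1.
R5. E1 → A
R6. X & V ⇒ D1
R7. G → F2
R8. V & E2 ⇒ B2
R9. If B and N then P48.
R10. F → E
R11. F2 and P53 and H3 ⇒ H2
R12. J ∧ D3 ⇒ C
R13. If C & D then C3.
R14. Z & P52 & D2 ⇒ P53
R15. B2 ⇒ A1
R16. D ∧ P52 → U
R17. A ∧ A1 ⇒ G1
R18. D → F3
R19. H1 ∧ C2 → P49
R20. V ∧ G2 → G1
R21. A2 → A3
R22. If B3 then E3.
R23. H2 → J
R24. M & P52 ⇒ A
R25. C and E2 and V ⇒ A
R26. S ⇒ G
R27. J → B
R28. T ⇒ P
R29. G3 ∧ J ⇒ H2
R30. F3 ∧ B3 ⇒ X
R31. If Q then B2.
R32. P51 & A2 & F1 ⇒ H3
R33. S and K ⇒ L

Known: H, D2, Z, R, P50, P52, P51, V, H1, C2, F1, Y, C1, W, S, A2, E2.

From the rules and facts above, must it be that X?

B2  (by R8: V, E2)
P53  (by R14: Z, P52, D2)
A1  (by R15: B2)
P49  (by R19: H1, C2)
G  (by R26: S)
H3  (by R32: P51, A2, F1)
C  (by R3: P49, V)
F2  (by R7: G)
H2  (by R11: F2, P53, H3)
J  (by R23: H2)
A  (by R25: C, E2, V)
B  (by R27: J)
D  (by R2: B, C2)
G1  (by R17: A, A1)
F3  (by R18: D)
B3  (by R1: G1)
X  (by R30: F3, B3)

Yes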